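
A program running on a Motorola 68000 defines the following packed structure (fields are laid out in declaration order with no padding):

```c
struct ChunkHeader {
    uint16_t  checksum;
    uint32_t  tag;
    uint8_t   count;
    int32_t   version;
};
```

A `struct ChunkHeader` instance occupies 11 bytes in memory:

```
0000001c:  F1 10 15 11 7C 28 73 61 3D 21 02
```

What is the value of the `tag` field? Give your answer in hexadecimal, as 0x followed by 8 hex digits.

`tag` follows `checksum` (2 bytes), so it starts at byte offset 2 and occupies 4 bytes.
Bytes at offsets 2..5: 15 11 7C 28.
Big-endian: lowest address holds the most-significant byte.
The bytes are already most-significant first: 0x15117C28.

0x15117C28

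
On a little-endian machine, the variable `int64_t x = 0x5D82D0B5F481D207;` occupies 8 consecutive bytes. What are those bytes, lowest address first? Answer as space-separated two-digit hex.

Split into bytes (most-significant first): 5D 82 D0 B5 F4 81 D2 07.
Little-endian: lowest address holds the least-significant byte.
So at ascending addresses the bytes are 07 D2 81 F4 B5 D0 82 5D.

07 D2 81 F4 B5 D0 82 5D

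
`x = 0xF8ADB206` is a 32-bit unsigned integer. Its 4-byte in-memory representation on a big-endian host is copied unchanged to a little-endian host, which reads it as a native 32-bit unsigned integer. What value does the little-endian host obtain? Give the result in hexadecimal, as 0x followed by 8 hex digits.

0x06B2ADF8

Stored big-endian, the bytes at ascending addresses are F8 AD B2 06.
Read back as little-endian, the first byte is least significant, giving 0x06B2ADF8.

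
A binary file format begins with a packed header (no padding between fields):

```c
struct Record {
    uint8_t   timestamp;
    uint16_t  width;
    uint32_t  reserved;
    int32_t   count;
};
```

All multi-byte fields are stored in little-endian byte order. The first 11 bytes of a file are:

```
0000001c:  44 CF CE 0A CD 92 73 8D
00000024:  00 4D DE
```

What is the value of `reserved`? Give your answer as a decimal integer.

`reserved` follows `timestamp` (1 B), `width` (2 B), so it starts at offset 1 + 2 = 3 and occupies 4 bytes.
Bytes at offsets 3..6: 0A CD 92 73.
Little-endian stores the least-significant byte at the lowest address.
Reassemble most-significant byte first: 73 92 CD 0A → 0x7392CD0A.
0x7392CD0A = 1939000586.

1939000586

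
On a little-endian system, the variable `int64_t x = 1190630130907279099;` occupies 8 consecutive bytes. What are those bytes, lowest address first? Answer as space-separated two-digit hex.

FB EE 9A BB CB F7 85 10

1190630130907279099 in hexadecimal, padded to 64 bits, is 0x1085F7CBBB9AEEFB.
Split into bytes (most-significant first): 10 85 F7 CB BB 9A EE FB.
In little-endian order the low byte comes first in memory.
So at ascending addresses the bytes are FB EE 9A BB CB F7 85 10.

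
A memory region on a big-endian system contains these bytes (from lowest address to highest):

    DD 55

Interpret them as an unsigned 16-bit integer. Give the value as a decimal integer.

56661

Big-endian stores the most-significant byte at the lowest address.
The bytes are already most-significant first: 0xDD55.
0xDD55 = 56661.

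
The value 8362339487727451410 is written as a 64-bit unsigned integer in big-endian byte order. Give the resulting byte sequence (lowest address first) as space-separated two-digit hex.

74 0C FF 75 61 37 7D 12

8362339487727451410 in hexadecimal, padded to 64 bits, is 0x740CFF7561377D12.
Split into bytes (most-significant first): 74 0C FF 75 61 37 7D 12.
Big-endian: lowest address holds the most-significant byte.
So the memory order matches the most-significant-first order: 74 0C FF 75 61 37 7D 12.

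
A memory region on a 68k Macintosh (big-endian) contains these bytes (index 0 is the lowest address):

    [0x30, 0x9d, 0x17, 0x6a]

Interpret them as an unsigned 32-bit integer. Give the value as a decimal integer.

815601514

In big-endian order the high byte comes first in memory.
The bytes are already most-significant first: 0x309D176A.
0x309D176A = 815601514.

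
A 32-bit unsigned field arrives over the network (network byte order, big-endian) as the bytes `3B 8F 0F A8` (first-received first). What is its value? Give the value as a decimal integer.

999231400

Big-endian stores the most-significant byte at the lowest address.
The bytes are already most-significant first: 0x3B8F0FA8.
0x3B8F0FA8 = 999231400.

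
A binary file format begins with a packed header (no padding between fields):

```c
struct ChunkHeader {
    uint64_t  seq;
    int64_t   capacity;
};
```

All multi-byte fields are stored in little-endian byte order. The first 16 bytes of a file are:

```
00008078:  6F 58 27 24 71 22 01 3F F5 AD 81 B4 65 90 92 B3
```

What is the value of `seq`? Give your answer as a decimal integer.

`seq` is the first field, at byte offset 0, occupying 8 bytes.
Bytes at offsets 0..7: 6F 58 27 24 71 22 01 3F.
Little-endian: lowest address holds the least-significant byte.
Reassemble most-significant byte first: 3F 01 22 71 24 27 58 6F → 0x3F0122712427586F.
0x3F0122712427586F = 4539947768699377775.

4539947768699377775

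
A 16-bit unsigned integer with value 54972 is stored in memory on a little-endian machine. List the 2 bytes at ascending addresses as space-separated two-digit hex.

54972 in hexadecimal, padded to 16 bits, is 0xD6BC.
Split into bytes (most-significant first): D6 BC.
Little-endian stores the least-significant byte at the lowest address.
So at ascending addresses the bytes are BC D6.

BC D6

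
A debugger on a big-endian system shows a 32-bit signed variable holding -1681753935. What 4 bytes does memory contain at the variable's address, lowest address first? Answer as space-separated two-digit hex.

9B C2 78 B1

Two's complement of -1681753935 in 32 bits: 1681753935 = 0x643D874F; invert → 0x9BC278B0; add 1 → 0x9BC278B1.
Split into bytes (most-significant first): 9B C2 78 B1.
In big-endian order the high byte comes first in memory.
So the memory order matches the most-significant-first order: 9B C2 78 B1.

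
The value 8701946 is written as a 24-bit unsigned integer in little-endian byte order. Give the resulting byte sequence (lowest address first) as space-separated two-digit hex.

8701946 in hexadecimal, padded to 24 bits, is 0x84C7FA.
Split into bytes (most-significant first): 84 C7 FA.
Little-endian: lowest address holds the least-significant byte.
So at ascending addresses the bytes are FA C7 84.

FA C7 84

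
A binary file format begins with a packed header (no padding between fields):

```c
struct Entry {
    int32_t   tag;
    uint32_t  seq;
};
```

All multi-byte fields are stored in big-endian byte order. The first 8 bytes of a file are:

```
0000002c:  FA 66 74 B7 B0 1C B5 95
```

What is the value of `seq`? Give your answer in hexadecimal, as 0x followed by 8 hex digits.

`seq` follows `tag` (4 bytes), so it starts at byte offset 4 and occupies 4 bytes.
Bytes at offsets 4..7: B0 1C B5 95.
Big-endian stores the most-significant byte at the lowest address.
The bytes are already most-significant first: 0xB01CB595.

0xB01CB595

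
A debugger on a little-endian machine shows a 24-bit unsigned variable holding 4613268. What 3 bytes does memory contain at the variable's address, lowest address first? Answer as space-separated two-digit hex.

4613268 in hexadecimal, padded to 24 bits, is 0x466494.
Split into bytes (most-significant first): 46 64 94.
Little-endian: lowest address holds the least-significant byte.
So at ascending addresses the bytes are 94 64 46.

94 64 46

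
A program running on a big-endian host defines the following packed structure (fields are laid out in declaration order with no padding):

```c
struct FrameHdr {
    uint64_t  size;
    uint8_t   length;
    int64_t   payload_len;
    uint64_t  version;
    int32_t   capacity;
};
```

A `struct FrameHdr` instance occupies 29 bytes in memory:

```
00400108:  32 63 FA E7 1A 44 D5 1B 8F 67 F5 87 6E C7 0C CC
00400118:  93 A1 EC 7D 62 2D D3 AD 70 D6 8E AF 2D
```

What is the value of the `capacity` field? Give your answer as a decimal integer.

-695292115

`capacity` follows `size` (8 B), `length` (1 B), `payload_len` (8 B), `version` (8 B), so it starts at offset 8 + 1 + 8 + 8 = 25 and occupies 4 bytes.
Bytes at offsets 25..28: D6 8E AF 2D.
In big-endian order the high byte comes first in memory.
The bytes are already most-significant first: 0xD68EAF2D.
Top bit is set, so as a signed 32-bit value this is 0xD68EAF2D − 2^32 = -695292115.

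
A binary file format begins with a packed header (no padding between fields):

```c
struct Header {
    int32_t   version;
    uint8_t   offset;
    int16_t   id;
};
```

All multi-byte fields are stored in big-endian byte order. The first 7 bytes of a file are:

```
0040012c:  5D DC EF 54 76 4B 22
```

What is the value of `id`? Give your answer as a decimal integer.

19234

`id` follows `version` (4 B), `offset` (1 B), so it starts at offset 4 + 1 = 5 and occupies 2 bytes.
Bytes at offsets 5..6: 4B 22.
Big-endian stores the most-significant byte at the lowest address.
The bytes are already most-significant first: 0x4B22.
0x4B22 = 19234.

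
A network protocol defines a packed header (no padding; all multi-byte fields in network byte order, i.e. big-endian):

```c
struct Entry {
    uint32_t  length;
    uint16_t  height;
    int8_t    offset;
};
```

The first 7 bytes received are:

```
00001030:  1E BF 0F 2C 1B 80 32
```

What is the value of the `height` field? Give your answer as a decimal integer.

`height` follows `length` (4 bytes), so it starts at byte offset 4 and occupies 2 bytes.
Bytes at offsets 4..5: 1B 80.
Big-endian stores the most-significant byte at the lowest address.
The bytes are already most-significant first: 0x1B80.
0x1B80 = 7040.

7040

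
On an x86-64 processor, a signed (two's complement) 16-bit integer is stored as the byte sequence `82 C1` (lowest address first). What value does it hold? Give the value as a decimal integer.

In little-endian order the low byte comes first in memory.
Reassemble most-significant byte first: C1 82 → 0xC182.
Top bit is set, so as a signed 16-bit value this is 0xC182 − 2^16 = -15998.

-15998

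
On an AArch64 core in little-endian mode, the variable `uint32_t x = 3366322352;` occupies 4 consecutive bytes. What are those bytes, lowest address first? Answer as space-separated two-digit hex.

3366322352 in hexadecimal, padded to 32 bits, is 0xC8A600B0.
Split into bytes (most-significant first): C8 A6 00 B0.
Little-endian: lowest address holds the least-significant byte.
So at ascending addresses the bytes are B0 00 A6 C8.

B0 00 A6 C8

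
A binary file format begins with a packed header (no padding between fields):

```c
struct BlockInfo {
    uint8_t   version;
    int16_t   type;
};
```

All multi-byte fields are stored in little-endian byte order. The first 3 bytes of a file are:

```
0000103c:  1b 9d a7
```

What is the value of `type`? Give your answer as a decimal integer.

`type` follows `version` (1 byte), so it starts at byte offset 1 and occupies 2 bytes.
Bytes at offsets 1..2: 9D A7.
Little-endian stores the least-significant byte at the lowest address.
Reassemble most-significant byte first: A7 9D → 0xA79D.
Top bit is set, so as a signed 16-bit value this is 0xA79D − 2^16 = -22627.

-22627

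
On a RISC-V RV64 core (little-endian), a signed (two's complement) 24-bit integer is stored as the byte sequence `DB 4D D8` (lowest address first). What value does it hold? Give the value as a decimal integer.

-2601509

In little-endian order the low byte comes first in memory.
Reassemble most-significant byte first: D8 4D DB → 0xD84DDB.
Top bit is set, so as a signed 24-bit value this is 0xD84DDB − 2^24 = -2601509.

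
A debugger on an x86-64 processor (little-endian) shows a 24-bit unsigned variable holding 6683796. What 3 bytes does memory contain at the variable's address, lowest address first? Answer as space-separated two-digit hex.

6683796 in hexadecimal, padded to 24 bits, is 0x65FC94.
Split into bytes (most-significant first): 65 FC 94.
In little-endian order the low byte comes first in memory.
So at ascending addresses the bytes are 94 FC 65.

94 FC 65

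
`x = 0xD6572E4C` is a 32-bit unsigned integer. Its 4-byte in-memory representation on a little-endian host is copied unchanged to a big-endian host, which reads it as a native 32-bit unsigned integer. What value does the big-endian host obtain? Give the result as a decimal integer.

1278105558

Stored little-endian, the bytes at ascending addresses are 4C 2E 57 D6.
Read back as big-endian, the last byte is least significant, giving 0x4C2E57D6.
0x4C2E57D6 = 1278105558.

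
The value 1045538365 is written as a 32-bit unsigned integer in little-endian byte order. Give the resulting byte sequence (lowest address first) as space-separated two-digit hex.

1045538365 in hexadecimal, padded to 32 bits, is 0x3E51A63D.
Split into bytes (most-significant first): 3E 51 A6 3D.
Little-endian stores the least-significant byte at the lowest address.
So at ascending addresses the bytes are 3D A6 51 3E.

3D A6 51 3E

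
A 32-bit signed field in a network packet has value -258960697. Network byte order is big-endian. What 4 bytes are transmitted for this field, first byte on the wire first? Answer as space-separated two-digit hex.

Two's complement of -258960697 in 32 bits: 258960697 = 0x0F6F6D39; invert → 0xF09092C6; add 1 → 0xF09092C7.
Split into bytes (most-significant first): F0 90 92 C7.
Big-endian stores the most-significant byte at the lowest address.
So the memory order matches the most-significant-first order: F0 90 92 C7.

F0 90 92 C7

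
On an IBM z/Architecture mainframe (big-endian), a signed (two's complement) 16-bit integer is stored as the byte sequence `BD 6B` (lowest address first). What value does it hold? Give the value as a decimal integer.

Big-endian stores the most-significant byte at the lowest address.
The bytes are already most-significant first: 0xBD6B.
Top bit is set, so as a signed 16-bit value this is 0xBD6B − 2^16 = -17045.

-17045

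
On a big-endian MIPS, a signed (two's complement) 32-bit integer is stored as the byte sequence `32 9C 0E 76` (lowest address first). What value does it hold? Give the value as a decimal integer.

849088118

Big-endian stores the most-significant byte at the lowest address.
The bytes are already most-significant first: 0x329C0E76.
0x329C0E76 = 849088118.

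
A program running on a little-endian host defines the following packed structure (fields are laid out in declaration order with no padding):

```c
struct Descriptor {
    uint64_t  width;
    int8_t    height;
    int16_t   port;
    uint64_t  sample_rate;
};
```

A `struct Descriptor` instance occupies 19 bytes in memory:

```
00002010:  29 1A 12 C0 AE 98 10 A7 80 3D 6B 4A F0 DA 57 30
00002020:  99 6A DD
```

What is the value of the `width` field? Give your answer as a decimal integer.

12038289680275479081

`width` is the first field, at byte offset 0, occupying 8 bytes.
Bytes at offsets 0..7: 29 1A 12 C0 AE 98 10 A7.
Little-endian: lowest address holds the least-significant byte.
Reassemble most-significant byte first: A7 10 98 AE C0 12 1A 29 → 0xA71098AEC0121A29.
0xA71098AEC0121A29 = 12038289680275479081.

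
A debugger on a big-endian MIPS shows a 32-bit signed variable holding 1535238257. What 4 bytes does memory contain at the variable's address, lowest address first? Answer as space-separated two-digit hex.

5B 81 E0 71

1535238257 in hexadecimal, padded to 32 bits, is 0x5B81E071.
Split into bytes (most-significant first): 5B 81 E0 71.
In big-endian order the high byte comes first in memory.
So the memory order matches the most-significant-first order: 5B 81 E0 71.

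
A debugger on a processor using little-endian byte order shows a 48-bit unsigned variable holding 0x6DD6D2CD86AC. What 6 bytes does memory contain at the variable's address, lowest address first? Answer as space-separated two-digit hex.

AC 86 CD D2 D6 6D

Split into bytes (most-significant first): 6D D6 D2 CD 86 AC.
In little-endian order the low byte comes first in memory.
So at ascending addresses the bytes are AC 86 CD D2 D6 6D.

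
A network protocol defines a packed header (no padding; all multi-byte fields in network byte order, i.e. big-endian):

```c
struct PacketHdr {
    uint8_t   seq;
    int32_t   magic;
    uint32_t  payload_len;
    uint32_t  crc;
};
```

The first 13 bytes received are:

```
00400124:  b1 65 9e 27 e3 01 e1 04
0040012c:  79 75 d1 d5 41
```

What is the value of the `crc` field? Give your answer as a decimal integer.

`crc` follows `seq` (1 B), `magic` (4 B), `payload_len` (4 B), so it starts at offset 1 + 4 + 4 = 9 and occupies 4 bytes.
Bytes at offsets 9..12: 75 D1 D5 41.
In big-endian order the high byte comes first in memory.
The bytes are already most-significant first: 0x75D1D541.
0x75D1D541 = 1976685889.

1976685889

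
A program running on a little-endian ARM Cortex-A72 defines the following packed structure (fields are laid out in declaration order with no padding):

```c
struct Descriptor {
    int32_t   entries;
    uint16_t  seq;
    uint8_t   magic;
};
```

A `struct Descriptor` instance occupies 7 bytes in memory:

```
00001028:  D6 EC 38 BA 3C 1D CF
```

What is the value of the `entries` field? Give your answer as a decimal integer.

`entries` is the first field, at byte offset 0, occupying 4 bytes.
Bytes at offsets 0..3: D6 EC 38 BA.
Little-endian: lowest address holds the least-significant byte.
Reassemble most-significant byte first: BA 38 EC D6 → 0xBA38ECD6.
Top bit is set, so as a signed 32-bit value this is 0xBA38ECD6 − 2^32 = -1170674474.

-1170674474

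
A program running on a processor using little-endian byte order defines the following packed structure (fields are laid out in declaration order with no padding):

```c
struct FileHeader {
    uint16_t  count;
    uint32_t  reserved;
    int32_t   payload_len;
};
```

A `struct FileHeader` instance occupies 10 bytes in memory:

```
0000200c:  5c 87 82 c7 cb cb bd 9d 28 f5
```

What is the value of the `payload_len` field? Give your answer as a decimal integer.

`payload_len` follows `count` (2 B), `reserved` (4 B), so it starts at offset 2 + 4 = 6 and occupies 4 bytes.
Bytes at offsets 6..9: BD 9D 28 F5.
In little-endian order the low byte comes first in memory.
Reassemble most-significant byte first: F5 28 9D BD → 0xF5289DBD.
Top bit is set, so as a signed 32-bit value this is 0xF5289DBD − 2^32 = -181887555.

-181887555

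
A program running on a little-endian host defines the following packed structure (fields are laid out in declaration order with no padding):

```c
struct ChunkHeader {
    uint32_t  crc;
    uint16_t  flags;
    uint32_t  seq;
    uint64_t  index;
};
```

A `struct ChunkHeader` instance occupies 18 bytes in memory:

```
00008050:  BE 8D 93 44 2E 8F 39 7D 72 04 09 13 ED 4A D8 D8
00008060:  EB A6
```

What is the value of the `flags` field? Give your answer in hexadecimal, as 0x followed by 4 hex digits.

`flags` follows `crc` (4 bytes), so it starts at byte offset 4 and occupies 2 bytes.
Bytes at offsets 4..5: 2E 8F.
Little-endian stores the least-significant byte at the lowest address.
Reassemble most-significant byte first: 8F 2E → 0x8F2E.

0x8F2E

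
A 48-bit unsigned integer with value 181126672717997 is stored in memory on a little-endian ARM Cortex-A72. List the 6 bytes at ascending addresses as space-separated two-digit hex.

AD 98 FC D6 BB A4

181126672717997 in hexadecimal, padded to 48 bits, is 0xA4BBD6FC98AD.
Split into bytes (most-significant first): A4 BB D6 FC 98 AD.
Little-endian stores the least-significant byte at the lowest address.
So at ascending addresses the bytes are AD 98 FC D6 BB A4.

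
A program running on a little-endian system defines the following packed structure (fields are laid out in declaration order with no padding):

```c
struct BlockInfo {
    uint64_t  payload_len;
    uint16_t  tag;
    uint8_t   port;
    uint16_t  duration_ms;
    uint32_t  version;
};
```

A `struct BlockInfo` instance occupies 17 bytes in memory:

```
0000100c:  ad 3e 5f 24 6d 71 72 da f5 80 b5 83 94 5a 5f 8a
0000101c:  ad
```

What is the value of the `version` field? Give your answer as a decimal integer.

2911526746

`version` follows `payload_len` (8 B), `tag` (2 B), `port` (1 B), `duration_ms` (2 B), so it starts at offset 8 + 2 + 1 + 2 = 13 and occupies 4 bytes.
Bytes at offsets 13..16: 5A 5F 8A AD.
In little-endian order the low byte comes first in memory.
Reassemble most-significant byte first: AD 8A 5F 5A → 0xAD8A5F5A.
0xAD8A5F5A = 2911526746.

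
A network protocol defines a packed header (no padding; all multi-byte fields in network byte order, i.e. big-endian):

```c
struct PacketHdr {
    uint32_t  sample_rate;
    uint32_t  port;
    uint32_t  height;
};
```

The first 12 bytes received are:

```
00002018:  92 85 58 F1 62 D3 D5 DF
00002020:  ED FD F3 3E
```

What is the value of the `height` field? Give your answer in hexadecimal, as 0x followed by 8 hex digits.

`height` follows `sample_rate` (4 B), `port` (4 B), so it starts at offset 4 + 4 = 8 and occupies 4 bytes.
Bytes at offsets 8..11: ED FD F3 3E.
Big-endian: lowest address holds the most-significant byte.
The bytes are already most-significant first: 0xEDFDF33E.

0xEDFDF33E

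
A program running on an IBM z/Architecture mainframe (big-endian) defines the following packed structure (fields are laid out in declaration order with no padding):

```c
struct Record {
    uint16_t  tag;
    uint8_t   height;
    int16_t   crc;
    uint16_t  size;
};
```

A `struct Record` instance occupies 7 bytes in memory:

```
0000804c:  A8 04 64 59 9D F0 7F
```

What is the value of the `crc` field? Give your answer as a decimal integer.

`crc` follows `tag` (2 B), `height` (1 B), so it starts at offset 2 + 1 = 3 and occupies 2 bytes.
Bytes at offsets 3..4: 59 9D.
Big-endian stores the most-significant byte at the lowest address.
The bytes are already most-significant first: 0x599D.
0x599D = 22941.

22941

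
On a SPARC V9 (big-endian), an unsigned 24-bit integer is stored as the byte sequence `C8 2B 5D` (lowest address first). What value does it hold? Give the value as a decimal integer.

13118301

Big-endian stores the most-significant byte at the lowest address.
The bytes are already most-significant first: 0xC82B5D.
0xC82B5D = 13118301.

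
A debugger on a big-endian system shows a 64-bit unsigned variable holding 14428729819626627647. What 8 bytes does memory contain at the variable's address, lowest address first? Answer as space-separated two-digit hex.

C8 3D 25 53 02 EE 62 3F

14428729819626627647 in hexadecimal, padded to 64 bits, is 0xC83D255302EE623F.
Split into bytes (most-significant first): C8 3D 25 53 02 EE 62 3F.
Big-endian: lowest address holds the most-significant byte.
So the memory order matches the most-significant-first order: C8 3D 25 53 02 EE 62 3F.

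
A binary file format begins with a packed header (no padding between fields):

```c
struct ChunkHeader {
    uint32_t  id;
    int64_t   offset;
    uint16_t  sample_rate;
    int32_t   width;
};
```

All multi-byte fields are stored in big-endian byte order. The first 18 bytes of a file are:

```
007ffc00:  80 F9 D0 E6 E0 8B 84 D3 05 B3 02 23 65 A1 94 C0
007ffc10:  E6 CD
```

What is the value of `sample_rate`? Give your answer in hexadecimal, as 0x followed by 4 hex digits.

0x65A1

`sample_rate` follows `id` (4 B), `offset` (8 B), so it starts at offset 4 + 8 = 12 and occupies 2 bytes.
Bytes at offsets 12..13: 65 A1.
Big-endian: lowest address holds the most-significant byte.
The bytes are already most-significant first: 0x65A1.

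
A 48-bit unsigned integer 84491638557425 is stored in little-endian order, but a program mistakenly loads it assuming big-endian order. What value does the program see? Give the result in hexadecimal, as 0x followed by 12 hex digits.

0xF14A1A3ED84C

84491638557425 in 48-bit hexadecimal is 0x4CD83E1A4AF1.
Stored little-endian, the bytes at ascending addresses are F1 4A 1A 3E D8 4C.
Read back as big-endian, the last byte is least significant, giving 0xF14A1A3ED84C.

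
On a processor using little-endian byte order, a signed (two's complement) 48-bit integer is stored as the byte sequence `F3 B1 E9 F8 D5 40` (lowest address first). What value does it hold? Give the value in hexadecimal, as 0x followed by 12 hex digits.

Little-endian: lowest address holds the least-significant byte.
Reassemble most-significant byte first: 40 D5 F8 E9 B1 F3 → 0x40D5F8E9B1F3.

0x40D5F8E9B1F3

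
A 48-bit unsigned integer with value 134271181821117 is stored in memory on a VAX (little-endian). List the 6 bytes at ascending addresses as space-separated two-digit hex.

134271181821117 in hexadecimal, padded to 48 bits, is 0x7A1E721894BD.
Split into bytes (most-significant first): 7A 1E 72 18 94 BD.
Little-endian stores the least-significant byte at the lowest address.
So at ascending addresses the bytes are BD 94 18 72 1E 7A.

BD 94 18 72 1E 7A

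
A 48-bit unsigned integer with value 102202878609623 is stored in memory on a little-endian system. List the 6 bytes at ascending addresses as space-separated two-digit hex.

102202878609623 in hexadecimal, padded to 48 bits, is 0x5CF3F64648D7.
Split into bytes (most-significant first): 5C F3 F6 46 48 D7.
Little-endian: lowest address holds the least-significant byte.
So at ascending addresses the bytes are D7 48 46 F6 F3 5C.

D7 48 46 F6 F3 5C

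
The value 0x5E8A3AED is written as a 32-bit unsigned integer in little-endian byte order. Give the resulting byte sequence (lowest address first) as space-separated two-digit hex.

ED 3A 8A 5E

Split into bytes (most-significant first): 5E 8A 3A ED.
Little-endian: lowest address holds the least-significant byte.
So at ascending addresses the bytes are ED 3A 8A 5E.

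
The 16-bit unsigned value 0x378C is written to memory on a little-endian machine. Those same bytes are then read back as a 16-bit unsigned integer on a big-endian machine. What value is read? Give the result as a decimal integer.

Stored little-endian, the bytes at ascending addresses are 8C 37.
Read back as big-endian, the last byte is least significant, giving 0x8C37.
0x8C37 = 35895.

35895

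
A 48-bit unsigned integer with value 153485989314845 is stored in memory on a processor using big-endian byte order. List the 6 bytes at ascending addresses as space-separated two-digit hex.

153485989314845 in hexadecimal, padded to 48 bits, is 0x8B983DDF011D.
Split into bytes (most-significant first): 8B 98 3D DF 01 1D.
Big-endian stores the most-significant byte at the lowest address.
So the memory order matches the most-significant-first order: 8B 98 3D DF 01 1D.

8B 98 3D DF 01 1D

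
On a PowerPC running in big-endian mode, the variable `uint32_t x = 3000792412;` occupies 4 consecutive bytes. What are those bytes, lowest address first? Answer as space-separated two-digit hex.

3000792412 in hexadecimal, padded to 32 bits, is 0xB2DC755C.
Split into bytes (most-significant first): B2 DC 75 5C.
Big-endian: lowest address holds the most-significant byte.
So the memory order matches the most-significant-first order: B2 DC 75 5C.

B2 DC 75 5C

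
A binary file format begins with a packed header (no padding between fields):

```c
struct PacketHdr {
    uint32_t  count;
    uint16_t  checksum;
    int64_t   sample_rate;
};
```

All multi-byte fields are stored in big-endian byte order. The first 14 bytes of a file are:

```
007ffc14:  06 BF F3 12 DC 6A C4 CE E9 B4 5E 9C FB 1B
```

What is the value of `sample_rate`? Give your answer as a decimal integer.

`sample_rate` follows `count` (4 B), `checksum` (2 B), so it starts at offset 4 + 2 = 6 and occupies 8 bytes.
Bytes at offsets 6..13: C4 CE E9 B4 5E 9C FB 1B.
Big-endian: lowest address holds the most-significant byte.
The bytes are already most-significant first: 0xC4CEE9B45E9CFB1B.
Top bit is set, so as a signed 64-bit value this is 0xC4CEE9B45E9CFB1B − 2^64 = -4265214836182549733.

-4265214836182549733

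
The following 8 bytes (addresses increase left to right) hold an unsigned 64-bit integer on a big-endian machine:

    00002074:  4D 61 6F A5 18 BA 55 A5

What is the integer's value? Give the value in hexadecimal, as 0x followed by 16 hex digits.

0x4D616FA518BA55A5

Big-endian: lowest address holds the most-significant byte.
The bytes are already most-significant first: 0x4D616FA518BA55A5.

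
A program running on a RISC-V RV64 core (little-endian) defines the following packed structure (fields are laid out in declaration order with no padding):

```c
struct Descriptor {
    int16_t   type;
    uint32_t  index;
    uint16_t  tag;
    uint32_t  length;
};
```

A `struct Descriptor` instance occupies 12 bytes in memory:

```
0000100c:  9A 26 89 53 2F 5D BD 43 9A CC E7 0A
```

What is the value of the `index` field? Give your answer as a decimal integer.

`index` follows `type` (2 bytes), so it starts at byte offset 2 and occupies 4 bytes.
Bytes at offsets 2..5: 89 53 2F 5D.
In little-endian order the low byte comes first in memory.
Reassemble most-significant byte first: 5D 2F 53 89 → 0x5D2F5389.
0x5D2F5389 = 1563382665.

1563382665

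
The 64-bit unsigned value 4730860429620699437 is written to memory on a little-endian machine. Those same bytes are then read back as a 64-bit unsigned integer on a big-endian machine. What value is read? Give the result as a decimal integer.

3270034294221088577

4730860429620699437 in 64-bit hexadecimal is 0x41A7647EDD7E612D.
Stored little-endian, the bytes at ascending addresses are 2D 61 7E DD 7E 64 A7 41.
Read back as big-endian, the last byte is least significant, giving 0x2D617EDD7E64A741.
0x2D617EDD7E64A741 = 3270034294221088577.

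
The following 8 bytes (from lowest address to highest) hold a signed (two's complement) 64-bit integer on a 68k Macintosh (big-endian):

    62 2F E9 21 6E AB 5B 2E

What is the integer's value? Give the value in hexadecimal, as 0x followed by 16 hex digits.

In big-endian order the high byte comes first in memory.
The bytes are already most-significant first: 0x622FE9216EAB5B2E.

0x622FE9216EAB5B2E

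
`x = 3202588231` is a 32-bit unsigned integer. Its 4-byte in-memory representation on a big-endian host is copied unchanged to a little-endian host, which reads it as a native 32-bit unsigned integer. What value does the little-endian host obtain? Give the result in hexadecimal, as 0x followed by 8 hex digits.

0x479EE3BE

3202588231 in 32-bit hexadecimal is 0xBEE39E47.
Stored big-endian, the bytes at ascending addresses are BE E3 9E 47.
Read back as little-endian, the first byte is least significant, giving 0x479EE3BE.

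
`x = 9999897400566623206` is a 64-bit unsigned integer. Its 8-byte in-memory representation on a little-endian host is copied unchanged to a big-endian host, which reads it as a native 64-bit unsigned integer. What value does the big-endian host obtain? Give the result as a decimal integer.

9999897400566623206 in 64-bit hexadecimal is 0x8AC6C5B43F202BE6.
Stored little-endian, the bytes at ascending addresses are E6 2B 20 3F B4 C5 C6 8A.
Read back as big-endian, the last byte is least significant, giving 0xE62B203FB4C5C68A.
0xE62B203FB4C5C68A = 16585385510709872266.

16585385510709872266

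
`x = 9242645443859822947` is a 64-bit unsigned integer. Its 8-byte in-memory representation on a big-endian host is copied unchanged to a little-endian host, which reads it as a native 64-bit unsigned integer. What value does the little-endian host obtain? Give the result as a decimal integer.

9242645443859822947 in 64-bit hexadecimal is 0x8044790FC225B963.
Stored big-endian, the bytes at ascending addresses are 80 44 79 0F C2 25 B9 63.
Read back as little-endian, the first byte is least significant, giving 0x63B925C20F794480.
0x63B925C20F794480 = 7185816195859825792.

7185816195859825792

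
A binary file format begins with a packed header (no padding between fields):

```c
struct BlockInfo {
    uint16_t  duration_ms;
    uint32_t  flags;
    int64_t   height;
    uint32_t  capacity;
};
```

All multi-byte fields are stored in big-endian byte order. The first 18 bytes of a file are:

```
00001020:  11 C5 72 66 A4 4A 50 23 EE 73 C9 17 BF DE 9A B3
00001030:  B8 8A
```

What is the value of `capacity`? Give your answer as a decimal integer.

2595469450

`capacity` follows `duration_ms` (2 B), `flags` (4 B), `height` (8 B), so it starts at offset 2 + 4 + 8 = 14 and occupies 4 bytes.
Bytes at offsets 14..17: 9A B3 B8 8A.
Big-endian: lowest address holds the most-significant byte.
The bytes are already most-significant first: 0x9AB3B88A.
0x9AB3B88A = 2595469450.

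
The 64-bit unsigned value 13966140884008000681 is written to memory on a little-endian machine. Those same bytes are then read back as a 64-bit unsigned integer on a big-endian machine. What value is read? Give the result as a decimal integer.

12203729567331111361

13966140884008000681 in 64-bit hexadecimal is 0xC1D1B323625B5CA9.
Stored little-endian, the bytes at ascending addresses are A9 5C 5B 62 23 B3 D1 C1.
Read back as big-endian, the last byte is least significant, giving 0xA95C5B6223B3D1C1.
0xA95C5B6223B3D1C1 = 12203729567331111361.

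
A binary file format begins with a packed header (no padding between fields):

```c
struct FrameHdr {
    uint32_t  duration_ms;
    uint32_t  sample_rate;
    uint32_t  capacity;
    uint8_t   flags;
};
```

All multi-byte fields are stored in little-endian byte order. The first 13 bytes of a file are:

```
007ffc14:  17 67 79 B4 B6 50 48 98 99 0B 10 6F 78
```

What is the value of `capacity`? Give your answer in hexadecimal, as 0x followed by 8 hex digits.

`capacity` follows `duration_ms` (4 B), `sample_rate` (4 B), so it starts at offset 4 + 4 = 8 and occupies 4 bytes.
Bytes at offsets 8..11: 99 0B 10 6F.
Little-endian stores the least-significant byte at the lowest address.
Reassemble most-significant byte first: 6F 10 0B 99 → 0x6F100B99.

0x6F100B99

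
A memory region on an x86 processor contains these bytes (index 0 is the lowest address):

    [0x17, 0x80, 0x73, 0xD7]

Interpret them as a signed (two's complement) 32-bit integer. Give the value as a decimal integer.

-680296425

Little-endian stores the least-significant byte at the lowest address.
Reassemble most-significant byte first: D7 73 80 17 → 0xD7738017.
Top bit is set, so as a signed 32-bit value this is 0xD7738017 − 2^32 = -680296425.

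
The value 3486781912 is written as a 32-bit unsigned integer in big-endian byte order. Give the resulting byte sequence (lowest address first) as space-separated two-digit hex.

CF D4 11 D8

3486781912 in hexadecimal, padded to 32 bits, is 0xCFD411D8.
Split into bytes (most-significant first): CF D4 11 D8.
Big-endian: lowest address holds the most-significant byte.
So the memory order matches the most-significant-first order: CF D4 11 D8.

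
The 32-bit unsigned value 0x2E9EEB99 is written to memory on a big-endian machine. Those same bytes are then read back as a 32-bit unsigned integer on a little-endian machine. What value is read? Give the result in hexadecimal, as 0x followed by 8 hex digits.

0x99EB9E2E

Stored big-endian, the bytes at ascending addresses are 2E 9E EB 99.
Read back as little-endian, the first byte is least significant, giving 0x99EB9E2E.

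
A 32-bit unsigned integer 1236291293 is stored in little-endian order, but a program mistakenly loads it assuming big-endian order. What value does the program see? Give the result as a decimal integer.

1236291293 in 32-bit hexadecimal is 0x49B04EDD.
Stored little-endian, the bytes at ascending addresses are DD 4E B0 49.
Read back as big-endian, the last byte is least significant, giving 0xDD4EB049.
0xDD4EB049 = 3712921673.

3712921673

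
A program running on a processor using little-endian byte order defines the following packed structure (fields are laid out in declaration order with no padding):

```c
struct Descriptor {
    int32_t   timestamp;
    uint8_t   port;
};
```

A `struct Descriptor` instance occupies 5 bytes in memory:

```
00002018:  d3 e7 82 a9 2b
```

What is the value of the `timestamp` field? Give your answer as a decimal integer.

-1451038765

`timestamp` is the first field, at byte offset 0, occupying 4 bytes.
Bytes at offsets 0..3: D3 E7 82 A9.
Little-endian stores the least-significant byte at the lowest address.
Reassemble most-significant byte first: A9 82 E7 D3 → 0xA982E7D3.
Top bit is set, so as a signed 32-bit value this is 0xA982E7D3 − 2^32 = -1451038765.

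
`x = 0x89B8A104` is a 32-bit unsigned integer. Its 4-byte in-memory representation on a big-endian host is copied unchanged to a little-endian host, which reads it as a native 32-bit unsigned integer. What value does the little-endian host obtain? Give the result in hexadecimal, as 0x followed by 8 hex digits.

0x04A1B889

Stored big-endian, the bytes at ascending addresses are 89 B8 A1 04.
Read back as little-endian, the first byte is least significant, giving 0x04A1B889.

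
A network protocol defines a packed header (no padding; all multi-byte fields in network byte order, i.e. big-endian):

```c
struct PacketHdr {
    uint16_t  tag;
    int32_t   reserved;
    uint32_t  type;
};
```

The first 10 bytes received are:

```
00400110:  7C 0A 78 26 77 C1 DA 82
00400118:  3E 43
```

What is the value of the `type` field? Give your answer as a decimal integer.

`type` follows `tag` (2 B), `reserved` (4 B), so it starts at offset 2 + 4 = 6 and occupies 4 bytes.
Bytes at offsets 6..9: DA 82 3E 43.
In big-endian order the high byte comes first in memory.
The bytes are already most-significant first: 0xDA823E43.
0xDA823E43 = 3665968707.

3665968707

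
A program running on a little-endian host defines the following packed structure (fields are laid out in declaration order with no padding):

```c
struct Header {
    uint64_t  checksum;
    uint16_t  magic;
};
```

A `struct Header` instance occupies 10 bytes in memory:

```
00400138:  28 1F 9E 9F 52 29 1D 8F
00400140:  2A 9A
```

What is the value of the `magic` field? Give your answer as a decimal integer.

`magic` follows `checksum` (8 bytes), so it starts at byte offset 8 and occupies 2 bytes.
Bytes at offsets 8..9: 2A 9A.
In little-endian order the low byte comes first in memory.
Reassemble most-significant byte first: 9A 2A → 0x9A2A.
0x9A2A = 39466.

39466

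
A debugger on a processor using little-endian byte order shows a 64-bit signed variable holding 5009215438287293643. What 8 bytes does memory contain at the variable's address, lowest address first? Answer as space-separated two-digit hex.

5009215438287293643 in hexadecimal, padded to 64 bits, is 0x45844EE6B2844CCB.
Split into bytes (most-significant first): 45 84 4E E6 B2 84 4C CB.
In little-endian order the low byte comes first in memory.
So at ascending addresses the bytes are CB 4C 84 B2 E6 4E 84 45.

CB 4C 84 B2 E6 4E 84 45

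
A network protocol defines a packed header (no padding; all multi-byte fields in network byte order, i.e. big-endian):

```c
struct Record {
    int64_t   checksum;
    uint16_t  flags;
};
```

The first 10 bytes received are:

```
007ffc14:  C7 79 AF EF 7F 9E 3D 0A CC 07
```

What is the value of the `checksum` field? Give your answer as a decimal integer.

-4073030944806781686

`checksum` is the first field, at byte offset 0, occupying 8 bytes.
Bytes at offsets 0..7: C7 79 AF EF 7F 9E 3D 0A.
In big-endian order the high byte comes first in memory.
The bytes are already most-significant first: 0xC779AFEF7F9E3D0A.
Top bit is set, so as a signed 64-bit value this is 0xC779AFEF7F9E3D0A − 2^64 = -4073030944806781686.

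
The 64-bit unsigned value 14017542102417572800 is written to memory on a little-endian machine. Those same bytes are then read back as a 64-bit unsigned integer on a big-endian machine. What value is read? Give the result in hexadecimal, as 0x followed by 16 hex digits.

0xC083AE26465088C2

14017542102417572800 in 64-bit hexadecimal is 0xC288504626AE83C0.
Stored little-endian, the bytes at ascending addresses are C0 83 AE 26 46 50 88 C2.
Read back as big-endian, the last byte is least significant, giving 0xC083AE26465088C2.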